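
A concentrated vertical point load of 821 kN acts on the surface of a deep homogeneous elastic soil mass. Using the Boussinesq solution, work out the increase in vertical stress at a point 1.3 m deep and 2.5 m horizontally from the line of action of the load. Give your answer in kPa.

Boussinesq vertical stress below a point load on an elastic half-space:
Δσ_z = 3P/(2πz²) · [1 + (r/z)²]^(−5/2)
r/z = 2.5/1.3 = 1.9231; [1+(r/z)²]^(−5/2) = 0.020901.
Δσ_z = 3×821/(2π×1.3²) × 0.020901 = 231.95 × 0.020901 = 4.848 kPa

Δσ_z ≈ 4.85 kPa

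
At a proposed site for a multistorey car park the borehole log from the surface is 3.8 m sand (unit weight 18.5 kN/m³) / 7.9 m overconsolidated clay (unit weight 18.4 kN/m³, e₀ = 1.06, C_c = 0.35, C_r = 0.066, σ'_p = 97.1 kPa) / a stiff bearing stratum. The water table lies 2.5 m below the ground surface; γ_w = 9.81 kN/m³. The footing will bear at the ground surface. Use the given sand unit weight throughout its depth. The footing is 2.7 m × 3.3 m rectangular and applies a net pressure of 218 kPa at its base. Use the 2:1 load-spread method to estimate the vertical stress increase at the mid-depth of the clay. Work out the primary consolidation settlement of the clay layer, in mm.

S_c ≈ 70.2 mm

Mid-depth of clay below the ground surface: z = 3.8 + 7.9/2 = 7.75 m.
Total vertical stress at mid-clay: σ_v = 18.5×3.8 + 18.4×3.95 = 142.98 kPa.
Pore pressure: u = 9.81×(7.75 − 2.5) = 51.503 kPa.
Initial effective stress: σ'_0 = σ_v − u = 142.98 − 51.503 = 91.477 kPa.
Stress increase at mid-clay by the 2:1 spreading method:
Δσ = qBL/((B+z)(L+z)) = 218×2.7×3.3/((2.7+7.75)(3.3+7.75)) = 16.821 kPa
Final effective stress: σ'_f = 91.477 + 16.821 = 108.3 kPa.
σ'_f = 108.3 > σ'_p = 97.1 kPa, so the stress path crosses the preconsolidation pressure — recompression up to σ'_p, then virgin compression beyond:
S_c = H/(1+e₀)·[C_r·log₁₀(σ'_p/σ'_0) + C_c·log₁₀(σ'_f/σ'_p)]
    = 7.9/2.06 × [0.066×log₁₀(97.1/91.477) + 0.35×log₁₀(108.3/97.1)]
    = 3.835 × [0.0017099 + 0.016593] = 0.07019 m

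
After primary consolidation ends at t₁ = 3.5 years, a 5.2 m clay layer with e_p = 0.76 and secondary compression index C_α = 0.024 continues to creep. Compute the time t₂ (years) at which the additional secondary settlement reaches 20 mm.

t₂ ≈ 6.7 years

S_s = C_α·H/(1+e_p)·log₁₀(t₂/t₁) ⇒ log₁₀(t₂/t₁) = S_s·(1+e_p)/(C_α·H).
log₁₀(t₂/t₁) = 0.02 × (1+0.76) / (0.024×5.2) = 0.2821
t₂ = t₁ × 10^0.2821 = 3.5 × 1.914 = 6.701 years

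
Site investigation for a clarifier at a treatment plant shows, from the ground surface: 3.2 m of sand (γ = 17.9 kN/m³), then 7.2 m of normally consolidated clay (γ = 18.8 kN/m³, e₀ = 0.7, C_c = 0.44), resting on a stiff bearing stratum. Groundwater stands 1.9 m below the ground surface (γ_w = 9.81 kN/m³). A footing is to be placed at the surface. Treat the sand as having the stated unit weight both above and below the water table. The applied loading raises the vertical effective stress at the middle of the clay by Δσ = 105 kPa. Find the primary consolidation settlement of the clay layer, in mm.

Mid-depth of clay below the ground surface: z = 3.2 + 7.2/2 = 6.8 m.
Total vertical stress at mid-clay: σ_v = 17.9×3.2 + 18.8×3.6 = 124.96 kPa.
Pore pressure: u = 9.81×(6.8 − 1.9) = 48.069 kPa.
Initial effective stress: σ'_0 = σ_v − u = 124.96 − 48.069 = 76.891 kPa.
Final effective stress: σ'_f = σ'_0 + Δσ = 76.891 + 105 = 181.89 kPa.
Normally consolidated clay, so the full stress increment lies on the virgin compression line:
S_c = C_c·H/(1+e₀)·log₁₀(σ'_f/σ'_0) = 0.44×7.2/(1+0.7)×log₁₀(181.89/76.891)
    = 1.8635 × 0.37393 = 0.6968 m

S_c ≈ 697 mm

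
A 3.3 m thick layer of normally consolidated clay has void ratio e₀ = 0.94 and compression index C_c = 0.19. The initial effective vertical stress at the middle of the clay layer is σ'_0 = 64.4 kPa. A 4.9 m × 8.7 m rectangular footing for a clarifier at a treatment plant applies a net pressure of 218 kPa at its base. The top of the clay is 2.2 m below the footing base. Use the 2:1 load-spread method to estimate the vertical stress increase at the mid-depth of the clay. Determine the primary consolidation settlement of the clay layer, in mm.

Mid-depth of clay below the footing base: z = 2.2 + 3.3/2 = 3.85 m.
Stress increase at mid-clay by the 2:1 spreading method:
Δσ = qBL/((B+z)(L+z)) = 218×4.9×8.7/((4.9+3.85)(8.7+3.85)) = 84.629 kPa
Final effective stress: σ'_f = σ'_0 + Δσ = 64.4 + 84.629 = 149.03 kPa.
Normally consolidated clay, so the full stress increment lies on the virgin compression line:
S_c = C_c·H/(1+e₀)·log₁₀(σ'_f/σ'_0) = 0.19×3.3/(1+0.94)×log₁₀(149.03/64.4)
    = 0.3232 × 0.36439 = 0.1178 m

S_c ≈ 118 mm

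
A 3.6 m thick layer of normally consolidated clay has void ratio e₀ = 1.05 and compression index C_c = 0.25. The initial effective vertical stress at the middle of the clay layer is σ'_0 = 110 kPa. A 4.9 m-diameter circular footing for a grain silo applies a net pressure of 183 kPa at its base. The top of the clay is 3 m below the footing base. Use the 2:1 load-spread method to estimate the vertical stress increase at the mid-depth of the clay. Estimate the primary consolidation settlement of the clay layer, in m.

S_c ≈ 0.0675 m

Mid-depth of clay below the footing base: z = 3 + 3.6/2 = 4.8 m.
Stress increase at mid-clay by the 2:1 spreading method:
Δσ ≈ qD²/(D+z)² = 183×4.9²/(4.9+4.8)² = 46.698 kPa
Final effective stress: σ'_f = σ'_0 + Δσ = 110 + 46.698 = 156.7 kPa.
Normally consolidated clay, so the full stress increment lies on the virgin compression line:
S_c = C_c·H/(1+e₀)·log₁₀(σ'_f/σ'_0) = 0.25×3.6/(1+1.05)×log₁₀(156.7/110)
    = 0.43902 × 0.15368 = 0.06747 m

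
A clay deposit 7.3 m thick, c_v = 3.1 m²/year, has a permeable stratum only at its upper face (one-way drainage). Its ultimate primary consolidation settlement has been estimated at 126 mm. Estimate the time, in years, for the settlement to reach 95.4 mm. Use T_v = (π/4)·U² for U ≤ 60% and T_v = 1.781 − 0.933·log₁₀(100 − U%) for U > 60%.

t ≈ 8.4 years

Drainage path length: H_d = H = 7.3 m (single drainage).
U = S(t)/S_ult = 95.4/126 = 0.7571.
U > 60%: T_v = 1.781 − 0.933·log₁₀(100 − 75.714) = 0.48847.
t = T_v·H_d²/c_v = 0.48847×7.3²/3.1 = 8.397 years.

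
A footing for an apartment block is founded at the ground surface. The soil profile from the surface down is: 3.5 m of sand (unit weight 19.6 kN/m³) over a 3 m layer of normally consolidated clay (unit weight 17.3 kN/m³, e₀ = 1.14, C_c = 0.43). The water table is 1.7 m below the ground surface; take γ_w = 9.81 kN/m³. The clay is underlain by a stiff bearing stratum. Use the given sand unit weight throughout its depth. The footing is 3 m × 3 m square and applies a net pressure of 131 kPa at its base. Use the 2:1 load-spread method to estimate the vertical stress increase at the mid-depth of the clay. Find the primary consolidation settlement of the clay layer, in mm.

S_c ≈ 67.9 mm

Mid-depth of clay below the ground surface: z = 3.5 + 3/2 = 5 m.
Total vertical stress at mid-clay: σ_v = 19.6×3.5 + 17.3×1.5 = 94.55 kPa.
Pore pressure: u = 9.81×(5 − 1.7) = 32.373 kPa.
Initial effective stress: σ'_0 = σ_v − u = 94.55 − 32.373 = 62.177 kPa.
Stress increase at mid-clay by the 2:1 spreading method:
Δσ = qBL/((B+z)(L+z)) = 131×3×3/((3+5)(3+5)) = 18.422 kPa
Final effective stress: σ'_f = σ'_0 + Δσ = 62.177 + 18.422 = 80.599 kPa.
Normally consolidated clay, so the full stress increment lies on the virgin compression line:
S_c = C_c·H/(1+e₀)·log₁₀(σ'_f/σ'_0) = 0.43×3/(1+1.14)×log₁₀(80.599/62.177)
    = 0.6028 × 0.1127 = 0.06794 m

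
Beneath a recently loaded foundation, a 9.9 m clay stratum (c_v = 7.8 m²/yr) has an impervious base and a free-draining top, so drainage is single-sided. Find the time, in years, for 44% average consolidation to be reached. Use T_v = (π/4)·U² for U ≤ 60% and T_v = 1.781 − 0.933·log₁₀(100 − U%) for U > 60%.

Drainage path length: H_d = H = 9.9 m (single drainage).
U ≤ 60%: T_v = (π/4)·U² = (π/4)×0.44² = 0.15205.
t = T_v·H_d²/c_v = 0.15205×9.9²/7.8 = 1.911 years.

t ≈ 1.91 years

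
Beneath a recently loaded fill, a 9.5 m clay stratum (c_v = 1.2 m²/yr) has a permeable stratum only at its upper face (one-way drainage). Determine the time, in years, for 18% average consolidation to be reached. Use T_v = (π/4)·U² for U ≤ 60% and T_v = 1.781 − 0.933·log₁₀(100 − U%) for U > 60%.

Drainage path length: H_d = H = 9.5 m (single drainage).
U ≤ 60%: T_v = (π/4)·U² = (π/4)×0.18² = 0.025447.
t = T_v·H_d²/c_v = 0.025447×9.5²/1.2 = 1.914 years.

t ≈ 1.91 years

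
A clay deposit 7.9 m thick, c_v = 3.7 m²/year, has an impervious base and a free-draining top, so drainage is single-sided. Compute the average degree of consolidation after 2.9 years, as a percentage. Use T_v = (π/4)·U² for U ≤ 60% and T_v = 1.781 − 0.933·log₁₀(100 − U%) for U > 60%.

U ≈ 46.8 %

Drainage path length: H_d = H = 7.9 m (single drainage).
T_v = c_v·t/H_d² = 3.7×2.9/7.9² = 0.17193.
T_v = 0.17193 corresponds to the U ≤ 60% branch:
U = √(4T_v/π) = 0.4679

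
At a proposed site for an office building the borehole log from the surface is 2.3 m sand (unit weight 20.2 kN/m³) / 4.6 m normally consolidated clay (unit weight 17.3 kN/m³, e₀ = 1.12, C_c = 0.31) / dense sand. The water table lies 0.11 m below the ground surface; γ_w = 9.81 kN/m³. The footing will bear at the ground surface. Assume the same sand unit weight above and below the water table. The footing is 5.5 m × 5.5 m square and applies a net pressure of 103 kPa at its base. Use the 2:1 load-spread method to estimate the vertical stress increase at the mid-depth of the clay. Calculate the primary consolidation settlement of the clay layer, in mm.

S_c ≈ 159 mm

Mid-depth of clay below the ground surface: z = 2.3 + 4.6/2 = 4.6 m.
Total vertical stress at mid-clay: σ_v = 20.2×2.3 + 17.3×2.3 = 86.25 kPa.
Pore pressure: u = 9.81×(4.6 − 0.11) = 44.047 kPa.
Initial effective stress: σ'_0 = σ_v − u = 86.25 − 44.047 = 42.203 kPa.
Stress increase at mid-clay by the 2:1 spreading method:
Δσ = qBL/((B+z)(L+z)) = 103×5.5×5.5/((5.5+4.6)(5.5+4.6)) = 30.544 kPa
Final effective stress: σ'_f = σ'_0 + Δσ = 42.203 + 30.544 = 72.747 kPa.
Normally consolidated clay, so the full stress increment lies on the virgin compression line:
S_c = C_c·H/(1+e₀)·log₁₀(σ'_f/σ'_0) = 0.31×4.6/(1+1.12)×log₁₀(72.747/42.203)
    = 0.67264 × 0.23647 = 0.1591 m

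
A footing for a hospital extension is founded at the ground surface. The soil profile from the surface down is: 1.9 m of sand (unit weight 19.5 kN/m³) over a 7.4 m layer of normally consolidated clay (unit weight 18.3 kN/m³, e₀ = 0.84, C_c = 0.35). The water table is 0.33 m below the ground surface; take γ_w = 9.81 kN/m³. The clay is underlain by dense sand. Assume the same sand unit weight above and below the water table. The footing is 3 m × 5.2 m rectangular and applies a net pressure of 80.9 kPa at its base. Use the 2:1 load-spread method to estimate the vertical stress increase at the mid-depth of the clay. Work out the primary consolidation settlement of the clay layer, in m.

S_c ≈ 0.139 m

Mid-depth of clay below the ground surface: z = 1.9 + 7.4/2 = 5.6 m.
Total vertical stress at mid-clay: σ_v = 19.5×1.9 + 18.3×3.7 = 104.76 kPa.
Pore pressure: u = 9.81×(5.6 − 0.33) = 51.699 kPa.
Initial effective stress: σ'_0 = σ_v − u = 104.76 − 51.699 = 53.061 kPa.
Stress increase at mid-clay by the 2:1 spreading method:
Δσ = qBL/((B+z)(L+z)) = 80.9×3×5.2/((3+5.6)(5.2+5.6)) = 13.588 kPa
Final effective stress: σ'_f = σ'_0 + Δσ = 53.061 + 13.588 = 66.649 kPa.
Normally consolidated clay, so the full stress increment lies on the virgin compression line:
S_c = C_c·H/(1+e₀)·log₁₀(σ'_f/σ'_0) = 0.35×7.4/(1+0.84)×log₁₀(66.649/53.061)
    = 1.4076 × 0.099018 = 0.1394 m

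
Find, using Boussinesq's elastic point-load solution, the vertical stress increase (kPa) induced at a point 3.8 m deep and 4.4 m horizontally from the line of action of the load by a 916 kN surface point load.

Boussinesq vertical stress below a point load on an elastic half-space:
Δσ_z = 3P/(2πz²) · [1 + (r/z)²]^(−5/2)
r/z = 4.4/3.8 = 1.1579; [1+(r/z)²]^(−5/2) = 0.1193.
Δσ_z = 3×916/(2π×3.8²) × 0.1193 = 30.288 × 0.1193 = 3.613 kPa

Δσ_z ≈ 3.61 kPa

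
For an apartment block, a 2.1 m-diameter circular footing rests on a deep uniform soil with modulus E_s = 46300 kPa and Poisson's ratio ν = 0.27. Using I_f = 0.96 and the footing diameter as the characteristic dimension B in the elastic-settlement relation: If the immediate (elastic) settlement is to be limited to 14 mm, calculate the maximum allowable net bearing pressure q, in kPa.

q ≈ 347 kPa

S_e = q·B·(1−ν²)/E_s · I_f  ⇒  q = S_e·E_s / (B·(1−ν²)·I_f).
q = 0.014 × 46300 / (2.1 × 0.9271 × 0.96) = 346.8 kPa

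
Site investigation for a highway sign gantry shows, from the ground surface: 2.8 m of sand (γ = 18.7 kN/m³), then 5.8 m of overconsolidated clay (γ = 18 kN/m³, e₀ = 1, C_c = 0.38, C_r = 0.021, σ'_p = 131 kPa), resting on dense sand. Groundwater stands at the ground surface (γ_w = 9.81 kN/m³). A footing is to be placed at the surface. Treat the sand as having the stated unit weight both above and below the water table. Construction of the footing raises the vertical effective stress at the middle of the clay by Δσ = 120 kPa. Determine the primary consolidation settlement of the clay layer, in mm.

Mid-depth of clay below the ground surface: z = 2.8 + 5.8/2 = 5.7 m.
Total vertical stress at mid-clay: σ_v = 18.7×2.8 + 18×2.9 = 104.56 kPa.
Pore pressure: u = 9.81×(5.7 − 0) = 55.917 kPa.
Initial effective stress: σ'_0 = σ_v − u = 104.56 − 55.917 = 48.643 kPa.
Final effective stress: σ'_f = 48.643 + 120 = 168.64 kPa.
σ'_f = 168.64 > σ'_p = 131 kPa, so the stress path crosses the preconsolidation pressure — recompression up to σ'_p, then virgin compression beyond:
S_c = H/(1+e₀)·[C_r·log₁₀(σ'_p/σ'_0) + C_c·log₁₀(σ'_f/σ'_p)]
    = 5.8/2 × [0.021×log₁₀(131/48.643) + 0.38×log₁₀(168.64/131)]
    = 2.9 × [0.0090353 + 0.041682] = 0.1471 m

S_c ≈ 147 mm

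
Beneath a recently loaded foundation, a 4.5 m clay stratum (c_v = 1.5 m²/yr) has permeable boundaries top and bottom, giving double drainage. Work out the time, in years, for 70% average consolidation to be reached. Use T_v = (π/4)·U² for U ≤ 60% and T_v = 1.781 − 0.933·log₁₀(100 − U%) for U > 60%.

t ≈ 1.36 years

Drainage path length: H_d = H/2 = 2.25 m (double drainage).
U > 60%: T_v = 1.781 − 0.933·log₁₀(100 − 70) = 0.40285.
t = T_v·H_d²/c_v = 0.40285×2.25²/1.5 = 1.36 years.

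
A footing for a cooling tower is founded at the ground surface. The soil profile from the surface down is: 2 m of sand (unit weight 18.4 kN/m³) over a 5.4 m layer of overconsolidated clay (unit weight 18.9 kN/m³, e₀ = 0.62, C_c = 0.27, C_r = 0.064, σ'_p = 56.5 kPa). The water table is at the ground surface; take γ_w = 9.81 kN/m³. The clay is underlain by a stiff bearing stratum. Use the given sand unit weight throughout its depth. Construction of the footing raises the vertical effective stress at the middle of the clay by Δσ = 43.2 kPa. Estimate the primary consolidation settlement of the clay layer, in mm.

S_c ≈ 187 mm

Mid-depth of clay below the ground surface: z = 2 + 5.4/2 = 4.7 m.
Total vertical stress at mid-clay: σ_v = 18.4×2 + 18.9×2.7 = 87.83 kPa.
Pore pressure: u = 9.81×(4.7 − 0) = 46.107 kPa.
Initial effective stress: σ'_0 = σ_v − u = 87.83 − 46.107 = 41.723 kPa.
Final effective stress: σ'_f = 41.723 + 43.2 = 84.923 kPa.
σ'_f = 84.923 > σ'_p = 56.5 kPa, so the stress path crosses the preconsolidation pressure — recompression up to σ'_p, then virgin compression beyond:
S_c = H/(1+e₀)·[C_r·log₁₀(σ'_p/σ'_0) + C_c·log₁₀(σ'_f/σ'_p)]
    = 5.4/1.62 × [0.064×log₁₀(56.5/41.723) + 0.27×log₁₀(84.923/56.5)]
    = 3.3333 × [0.0084271 + 0.047784] = 0.1874 m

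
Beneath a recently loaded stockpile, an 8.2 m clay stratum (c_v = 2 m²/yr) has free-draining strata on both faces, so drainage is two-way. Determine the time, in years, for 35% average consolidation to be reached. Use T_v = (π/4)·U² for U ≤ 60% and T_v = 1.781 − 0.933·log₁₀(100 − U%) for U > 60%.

Drainage path length: H_d = H/2 = 4.1 m (double drainage).
U ≤ 60%: T_v = (π/4)·U² = (π/4)×0.35² = 0.096211.
t = T_v·H_d²/c_v = 0.096211×4.1²/2 = 0.8087 years.

t ≈ 0.809 years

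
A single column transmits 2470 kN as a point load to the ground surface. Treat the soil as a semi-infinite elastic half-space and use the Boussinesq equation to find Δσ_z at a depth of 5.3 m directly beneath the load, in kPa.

Boussinesq vertical stress below a point load on an elastic half-space:
Δσ_z = 3P/(2πz²) · [1 + (r/z)²]^(−5/2)
r/z = 0/5.3 = 0; [1+(r/z)²]^(−5/2) = 1.
Δσ_z = 3×2470/(2π×5.3²) × 1 = 41.984 × 1 = 41.98 kPa

Δσ_z ≈ 42 kPa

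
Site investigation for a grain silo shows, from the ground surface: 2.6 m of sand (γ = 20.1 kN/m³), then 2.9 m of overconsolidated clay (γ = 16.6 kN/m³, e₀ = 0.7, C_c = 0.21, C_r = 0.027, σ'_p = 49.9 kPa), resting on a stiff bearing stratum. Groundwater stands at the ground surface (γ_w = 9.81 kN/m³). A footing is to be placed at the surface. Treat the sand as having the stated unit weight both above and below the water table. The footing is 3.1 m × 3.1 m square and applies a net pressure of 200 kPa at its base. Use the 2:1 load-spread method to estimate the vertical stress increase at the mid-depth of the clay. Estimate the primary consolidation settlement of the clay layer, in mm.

Mid-depth of clay below the ground surface: z = 2.6 + 2.9/2 = 4.05 m.
Total vertical stress at mid-clay: σ_v = 20.1×2.6 + 16.6×1.45 = 76.33 kPa.
Pore pressure: u = 9.81×(4.05 − 0) = 39.73 kPa.
Initial effective stress: σ'_0 = σ_v − u = 76.33 − 39.73 = 36.6 kPa.
Stress increase at mid-clay by the 2:1 spreading method:
Δσ = qBL/((B+z)(L+z)) = 200×3.1×3.1/((3.1+4.05)(3.1+4.05)) = 37.596 kPa
Final effective stress: σ'_f = 36.6 + 37.596 = 74.196 kPa.
σ'_f = 74.196 > σ'_p = 49.9 kPa, so the stress path crosses the preconsolidation pressure — recompression up to σ'_p, then virgin compression beyond:
S_c = H/(1+e₀)·[C_r·log₁₀(σ'_p/σ'_0) + C_c·log₁₀(σ'_f/σ'_p)]
    = 2.9/1.7 × [0.027×log₁₀(49.9/36.6) + 0.21×log₁₀(74.196/49.9)]
    = 1.7059 × [0.0036347 + 0.036179] = 0.06792 m

S_c ≈ 67.9 mm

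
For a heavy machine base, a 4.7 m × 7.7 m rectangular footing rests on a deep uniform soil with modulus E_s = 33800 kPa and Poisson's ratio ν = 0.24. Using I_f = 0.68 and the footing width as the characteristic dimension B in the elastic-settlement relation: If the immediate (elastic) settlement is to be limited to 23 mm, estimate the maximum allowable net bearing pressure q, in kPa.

q ≈ 258 kPa

S_e = q·B·(1−ν²)/E_s · I_f  ⇒  q = S_e·E_s / (B·(1−ν²)·I_f).
q = 0.023 × 33800 / (4.7 × 0.9424 × 0.68) = 258.1 kPa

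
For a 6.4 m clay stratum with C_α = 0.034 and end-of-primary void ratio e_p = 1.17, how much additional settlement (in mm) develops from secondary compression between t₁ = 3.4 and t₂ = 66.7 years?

S_s ≈ 130 mm

Secondary compression: S_s = C_α·H/(1+e_p)·log₁₀(t₂/t₁)
S_s = 0.034×6.4/(1+1.17)×log₁₀(66.7/3.4)
    = 0.1003 × 1.293 = 0.1296 m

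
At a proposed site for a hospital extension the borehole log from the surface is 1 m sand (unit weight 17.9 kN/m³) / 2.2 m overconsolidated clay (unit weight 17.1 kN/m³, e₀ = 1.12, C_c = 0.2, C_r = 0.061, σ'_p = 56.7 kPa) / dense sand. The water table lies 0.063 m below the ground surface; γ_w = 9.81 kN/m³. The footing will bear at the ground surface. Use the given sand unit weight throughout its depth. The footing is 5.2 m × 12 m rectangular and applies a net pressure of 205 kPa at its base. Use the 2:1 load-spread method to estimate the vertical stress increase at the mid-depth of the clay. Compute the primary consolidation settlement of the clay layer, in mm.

S_c ≈ 116 mm

Mid-depth of clay below the ground surface: z = 1 + 2.2/2 = 2.1 m.
Total vertical stress at mid-clay: σ_v = 17.9×1 + 17.1×1.1 = 36.71 kPa.
Pore pressure: u = 9.81×(2.1 − 0.063) = 19.983 kPa.
Initial effective stress: σ'_0 = σ_v − u = 36.71 − 19.983 = 16.727 kPa.
Stress increase at mid-clay by the 2:1 spreading method:
Δσ = qBL/((B+z)(L+z)) = 205×5.2×12/((5.2+2.1)(12+2.1)) = 124.28 kPa
Final effective stress: σ'_f = 16.727 + 124.28 = 141.01 kPa.
σ'_f = 141.01 > σ'_p = 56.7 kPa, so the stress path crosses the preconsolidation pressure — recompression up to σ'_p, then virgin compression beyond:
S_c = H/(1+e₀)·[C_r·log₁₀(σ'_p/σ'_0) + C_c·log₁₀(σ'_f/σ'_p)]
    = 2.2/2.12 × [0.061×log₁₀(56.7/16.727) + 0.2×log₁₀(141.01/56.7)]
    = 1.0377 × [0.03234 + 0.079133] = 0.1157 m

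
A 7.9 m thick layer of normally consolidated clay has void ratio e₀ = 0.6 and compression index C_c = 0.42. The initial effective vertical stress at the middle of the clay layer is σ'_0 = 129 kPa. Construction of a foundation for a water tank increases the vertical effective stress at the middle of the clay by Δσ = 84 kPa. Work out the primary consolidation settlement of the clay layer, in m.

S_c ≈ 0.452 m

Final effective stress: σ'_f = σ'_0 + Δσ = 129 + 84 = 213 kPa.
Normally consolidated clay, so the full stress increment lies on the virgin compression line:
S_c = C_c·H/(1+e₀)·log₁₀(σ'_f/σ'_0) = 0.42×7.9/(1+0.6)×log₁₀(213/129)
    = 2.0737 × 0.21779 = 0.4516 m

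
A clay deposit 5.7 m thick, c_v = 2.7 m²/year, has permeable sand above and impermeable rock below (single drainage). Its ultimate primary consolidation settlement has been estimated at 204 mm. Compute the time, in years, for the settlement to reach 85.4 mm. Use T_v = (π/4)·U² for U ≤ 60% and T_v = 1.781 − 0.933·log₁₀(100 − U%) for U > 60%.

Drainage path length: H_d = H = 5.7 m (single drainage).
U = S(t)/S_ult = 85.4/204 = 0.4186.
U ≤ 60%: T_v = (π/4)·U² = (π/4)×0.41863² = 0.13764.
t = T_v·H_d²/c_v = 0.13764×5.7²/2.7 = 1.656 years.

t ≈ 1.66 years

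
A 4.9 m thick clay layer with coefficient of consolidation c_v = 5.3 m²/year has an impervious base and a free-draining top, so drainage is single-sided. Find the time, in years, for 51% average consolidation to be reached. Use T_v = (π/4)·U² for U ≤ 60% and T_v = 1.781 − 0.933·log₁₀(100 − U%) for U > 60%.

Drainage path length: H_d = H = 4.9 m (single drainage).
U ≤ 60%: T_v = (π/4)·U² = (π/4)×0.51² = 0.20428.
t = T_v·H_d²/c_v = 0.20428×4.9²/5.3 = 0.9254 years.

t ≈ 0.925 years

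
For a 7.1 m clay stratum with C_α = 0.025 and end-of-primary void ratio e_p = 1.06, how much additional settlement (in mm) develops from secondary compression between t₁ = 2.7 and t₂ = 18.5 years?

Secondary compression: S_s = C_α·H/(1+e_p)·log₁₀(t₂/t₁)
S_s = 0.025×7.1/(1+1.06)×log₁₀(18.5/2.7)
    = 0.08617 × 0.8358 = 0.07202 m

S_s ≈ 72 mm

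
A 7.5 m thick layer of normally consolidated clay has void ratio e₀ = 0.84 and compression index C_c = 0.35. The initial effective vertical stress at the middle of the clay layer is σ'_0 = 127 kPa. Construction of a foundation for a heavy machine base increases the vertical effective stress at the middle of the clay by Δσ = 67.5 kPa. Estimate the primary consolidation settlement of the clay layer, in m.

S_c ≈ 0.264 m

Final effective stress: σ'_f = σ'_0 + Δσ = 127 + 67.5 = 194.5 kPa.
Normally consolidated clay, so the full stress increment lies on the virgin compression line:
S_c = C_c·H/(1+e₀)·log₁₀(σ'_f/σ'_0) = 0.35×7.5/(1+0.84)×log₁₀(194.5/127)
    = 1.4266 × 0.18512 = 0.2641 m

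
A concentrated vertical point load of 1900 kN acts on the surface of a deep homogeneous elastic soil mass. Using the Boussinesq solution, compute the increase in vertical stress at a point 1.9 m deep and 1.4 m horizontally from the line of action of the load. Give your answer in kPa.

Δσ_z ≈ 85 kPa

Boussinesq vertical stress below a point load on an elastic half-space:
Δσ_z = 3P/(2πz²) · [1 + (r/z)²]^(−5/2)
r/z = 1.4/1.9 = 0.73684; [1+(r/z)²]^(−5/2) = 0.33817.
Δσ_z = 3×1900/(2π×1.9²) × 0.33817 = 251.3 × 0.33817 = 84.98 kPa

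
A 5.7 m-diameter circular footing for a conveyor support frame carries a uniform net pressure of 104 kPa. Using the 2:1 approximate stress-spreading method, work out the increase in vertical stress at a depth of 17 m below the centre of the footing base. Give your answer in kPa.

Δσ_z ≈ 6.56 kPa

By the 2:1 method the load spreads at 1 horizontal : 2 vertical, so at depth z the loaded area has grown by z in each plan dimension:
Δσ ≈ qD²/(D+z)² = 104×5.7²/(5.7+17)² = 6.5574 kPa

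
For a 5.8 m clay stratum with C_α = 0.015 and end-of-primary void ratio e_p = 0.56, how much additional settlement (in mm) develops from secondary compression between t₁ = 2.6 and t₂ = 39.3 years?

Secondary compression: S_s = C_α·H/(1+e_p)·log₁₀(t₂/t₁)
S_s = 0.015×5.8/(1+0.56)×log₁₀(39.3/2.6)
    = 0.05577 × 1.179 = 0.06578 m

S_s ≈ 65.8 mm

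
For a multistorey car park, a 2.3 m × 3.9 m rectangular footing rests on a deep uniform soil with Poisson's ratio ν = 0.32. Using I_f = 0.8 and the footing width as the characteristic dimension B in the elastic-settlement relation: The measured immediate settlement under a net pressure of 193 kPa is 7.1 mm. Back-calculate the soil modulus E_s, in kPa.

S_e = q·B·(1−ν²)/E_s · I_f  ⇒  E_s = q·B·(1−ν²)·I_f / S_e.
E_s = 193 × 2.3 × 0.8976 × 0.8 / 0.0071 = 44900 kPa

E_s ≈ 44900 kPa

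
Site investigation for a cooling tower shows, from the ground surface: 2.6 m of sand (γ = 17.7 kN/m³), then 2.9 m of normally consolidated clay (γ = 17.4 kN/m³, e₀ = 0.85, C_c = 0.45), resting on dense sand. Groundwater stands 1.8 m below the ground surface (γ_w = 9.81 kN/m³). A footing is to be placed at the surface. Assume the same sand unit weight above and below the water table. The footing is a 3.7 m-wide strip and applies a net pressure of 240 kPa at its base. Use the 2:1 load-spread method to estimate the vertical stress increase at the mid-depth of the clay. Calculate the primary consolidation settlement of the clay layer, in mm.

Mid-depth of clay below the ground surface: z = 2.6 + 2.9/2 = 4.05 m.
Total vertical stress at mid-clay: σ_v = 17.7×2.6 + 17.4×1.45 = 71.25 kPa.
Pore pressure: u = 9.81×(4.05 − 1.8) = 22.073 kPa.
Initial effective stress: σ'_0 = σ_v − u = 71.25 − 22.073 = 49.177 kPa.
Stress increase at mid-clay by the 2:1 spreading method:
Δσ = qB/(B+z) = 240×3.7/(3.7+4.05) = 114.58 kPa
Final effective stress: σ'_f = σ'_0 + Δσ = 49.177 + 114.58 = 163.76 kPa.
Normally consolidated clay, so the full stress increment lies on the virgin compression line:
S_c = C_c·H/(1+e₀)·log₁₀(σ'_f/σ'_0) = 0.45×2.9/(1+0.85)×log₁₀(163.76/49.177)
    = 0.70541 × 0.52245 = 0.3685 m

S_c ≈ 369 mm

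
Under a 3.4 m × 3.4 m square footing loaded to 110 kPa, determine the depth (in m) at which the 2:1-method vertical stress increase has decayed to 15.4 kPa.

2:1 spreading — at depth z the loaded area has grown by z in each plan dimension:
qB²/(B+z)² = Δσ_z ⇒ z = B(√(q/Δσ_z) − 1) = 3.4×(√(110/15.4) − 1) = 5.687 m

z ≈ 5.69 m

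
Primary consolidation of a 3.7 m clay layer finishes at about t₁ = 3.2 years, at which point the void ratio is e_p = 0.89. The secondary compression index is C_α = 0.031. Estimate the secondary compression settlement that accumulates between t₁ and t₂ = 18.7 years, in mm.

S_s ≈ 46.5 mm

Secondary compression: S_s = C_α·H/(1+e_p)·log₁₀(t₂/t₁)
S_s = 0.031×3.7/(1+0.89)×log₁₀(18.7/3.2)
    = 0.06069 × 0.7667 = 0.04653 m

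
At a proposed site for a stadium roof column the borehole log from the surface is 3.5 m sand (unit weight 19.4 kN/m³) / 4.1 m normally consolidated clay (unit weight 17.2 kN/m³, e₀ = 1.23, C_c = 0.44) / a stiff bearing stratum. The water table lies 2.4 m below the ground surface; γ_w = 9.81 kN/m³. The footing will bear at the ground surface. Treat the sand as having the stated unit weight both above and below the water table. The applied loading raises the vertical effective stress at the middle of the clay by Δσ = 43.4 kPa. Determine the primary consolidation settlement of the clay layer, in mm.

S_c ≈ 165 mm

Mid-depth of clay below the ground surface: z = 3.5 + 4.1/2 = 5.55 m.
Total vertical stress at mid-clay: σ_v = 19.4×3.5 + 17.2×2.05 = 103.16 kPa.
Pore pressure: u = 9.81×(5.55 − 2.4) = 30.902 kPa.
Initial effective stress: σ'_0 = σ_v − u = 103.16 − 30.902 = 72.258 kPa.
Final effective stress: σ'_f = σ'_0 + Δσ = 72.258 + 43.4 = 115.66 kPa.
Normally consolidated clay, so the full stress increment lies on the virgin compression line:
S_c = C_c·H/(1+e₀)·log₁₀(σ'_f/σ'_0) = 0.44×4.1/(1+1.23)×log₁₀(115.66/72.258)
    = 0.80897 × 0.2043 = 0.1653 m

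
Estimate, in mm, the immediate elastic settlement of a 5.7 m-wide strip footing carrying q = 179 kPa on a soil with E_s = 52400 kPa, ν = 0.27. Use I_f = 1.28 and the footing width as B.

S_e ≈ 23.1 mm

Immediate (elastic) settlement: S_e = q·B·(1−ν²)/E_s · I_f.
S_e = 179 × 5.7 × (1 − 0.27²) / 52400 × 1.28
    = 179 × 5.7 × 0.9271 / 52400 × 1.28
    = 0.02311 m = 23.11 mm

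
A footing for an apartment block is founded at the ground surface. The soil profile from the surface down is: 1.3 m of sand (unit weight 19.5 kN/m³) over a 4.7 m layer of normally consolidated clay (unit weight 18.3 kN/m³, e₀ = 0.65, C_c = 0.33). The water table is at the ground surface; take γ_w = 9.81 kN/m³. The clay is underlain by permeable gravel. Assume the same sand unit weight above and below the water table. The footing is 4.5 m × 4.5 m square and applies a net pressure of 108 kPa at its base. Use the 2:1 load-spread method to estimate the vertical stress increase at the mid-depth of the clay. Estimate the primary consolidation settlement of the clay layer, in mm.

S_c ≈ 285 mm

Mid-depth of clay below the ground surface: z = 1.3 + 4.7/2 = 3.65 m.
Total vertical stress at mid-clay: σ_v = 19.5×1.3 + 18.3×2.35 = 68.355 kPa.
Pore pressure: u = 9.81×(3.65 − 0) = 35.806 kPa.
Initial effective stress: σ'_0 = σ_v − u = 68.355 − 35.806 = 32.549 kPa.
Stress increase at mid-clay by the 2:1 spreading method:
Δσ = qBL/((B+z)(L+z)) = 108×4.5×4.5/((4.5+3.65)(4.5+3.65)) = 32.926 kPa
Final effective stress: σ'_f = σ'_0 + Δσ = 32.549 + 32.926 = 65.475 kPa.
Normally consolidated clay, so the full stress increment lies on the virgin compression line:
S_c = C_c·H/(1+e₀)·log₁₀(σ'_f/σ'_0) = 0.33×4.7/(1+0.65)×log₁₀(65.475/32.549)
    = 0.94 × 0.30354 = 0.2853 m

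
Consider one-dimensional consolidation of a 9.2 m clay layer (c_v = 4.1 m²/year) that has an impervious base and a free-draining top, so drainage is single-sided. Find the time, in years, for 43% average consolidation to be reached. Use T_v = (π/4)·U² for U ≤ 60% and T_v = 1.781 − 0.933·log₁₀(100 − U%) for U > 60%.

Drainage path length: H_d = H = 9.2 m (single drainage).
U ≤ 60%: T_v = (π/4)·U² = (π/4)×0.43² = 0.14522.
t = T_v·H_d²/c_v = 0.14522×9.2²/4.1 = 2.998 years.

t ≈ 3 years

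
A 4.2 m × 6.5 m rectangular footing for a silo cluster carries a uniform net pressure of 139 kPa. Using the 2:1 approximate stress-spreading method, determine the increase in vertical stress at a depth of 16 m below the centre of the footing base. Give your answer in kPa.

By the 2:1 method the load spreads at 1 horizontal : 2 vertical, so at depth z the loaded area has grown by z in each plan dimension:
Δσ = qBL/((B+z)(L+z)) = 139×4.2×6.5/((4.2+16)(6.5+16)) = 8.3492 kPa

Δσ_z ≈ 8.35 kPa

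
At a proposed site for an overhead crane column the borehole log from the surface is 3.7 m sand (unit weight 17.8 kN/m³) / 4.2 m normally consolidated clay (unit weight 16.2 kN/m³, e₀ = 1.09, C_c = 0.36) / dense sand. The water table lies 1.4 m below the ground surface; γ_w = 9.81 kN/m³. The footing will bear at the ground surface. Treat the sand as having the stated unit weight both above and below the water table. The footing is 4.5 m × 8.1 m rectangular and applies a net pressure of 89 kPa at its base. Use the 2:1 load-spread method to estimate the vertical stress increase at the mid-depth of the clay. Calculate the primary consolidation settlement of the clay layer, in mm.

Mid-depth of clay below the ground surface: z = 3.7 + 4.2/2 = 5.8 m.
Total vertical stress at mid-clay: σ_v = 17.8×3.7 + 16.2×2.1 = 99.88 kPa.
Pore pressure: u = 9.81×(5.8 − 1.4) = 43.164 kPa.
Initial effective stress: σ'_0 = σ_v − u = 99.88 − 43.164 = 56.716 kPa.
Stress increase at mid-clay by the 2:1 spreading method:
Δσ = qBL/((B+z)(L+z)) = 89×4.5×8.1/((4.5+5.8)(8.1+5.8)) = 22.659 kPa
Final effective stress: σ'_f = σ'_0 + Δσ = 56.716 + 22.659 = 79.375 kPa.
Normally consolidated clay, so the full stress increment lies on the virgin compression line:
S_c = C_c·H/(1+e₀)·log₁₀(σ'_f/σ'_0) = 0.36×4.2/(1+1.09)×log₁₀(79.375/56.716)
    = 0.72344 × 0.14598 = 0.1056 m

S_c ≈ 106 mm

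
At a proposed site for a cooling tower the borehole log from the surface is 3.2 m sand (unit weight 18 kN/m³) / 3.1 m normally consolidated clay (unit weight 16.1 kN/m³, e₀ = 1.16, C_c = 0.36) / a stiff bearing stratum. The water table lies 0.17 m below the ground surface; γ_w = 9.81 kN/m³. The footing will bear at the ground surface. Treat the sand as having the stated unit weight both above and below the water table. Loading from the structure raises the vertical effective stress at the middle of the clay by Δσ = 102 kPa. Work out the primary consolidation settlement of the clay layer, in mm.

Mid-depth of clay below the ground surface: z = 3.2 + 3.1/2 = 4.75 m.
Total vertical stress at mid-clay: σ_v = 18×3.2 + 16.1×1.55 = 82.555 kPa.
Pore pressure: u = 9.81×(4.75 − 0.17) = 44.93 kPa.
Initial effective stress: σ'_0 = σ_v − u = 82.555 − 44.93 = 37.625 kPa.
Final effective stress: σ'_f = σ'_0 + Δσ = 37.625 + 102 = 139.62 kPa.
Normally consolidated clay, so the full stress increment lies on the virgin compression line:
S_c = C_c·H/(1+e₀)·log₁₀(σ'_f/σ'_0) = 0.36×3.1/(1+1.16)×log₁₀(139.62/37.625)
    = 0.51667 × 0.56947 = 0.2942 m

S_c ≈ 294 mm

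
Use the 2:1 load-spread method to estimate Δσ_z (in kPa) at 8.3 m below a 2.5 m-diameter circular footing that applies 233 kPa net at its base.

Δσ_z ≈ 12.5 kPa

By the 2:1 method the load spreads at 1 horizontal : 2 vertical, so at depth z the loaded area has grown by z in each plan dimension:
Δσ ≈ qD²/(D+z)² = 233×2.5²/(2.5+8.3)² = 12.485 kPa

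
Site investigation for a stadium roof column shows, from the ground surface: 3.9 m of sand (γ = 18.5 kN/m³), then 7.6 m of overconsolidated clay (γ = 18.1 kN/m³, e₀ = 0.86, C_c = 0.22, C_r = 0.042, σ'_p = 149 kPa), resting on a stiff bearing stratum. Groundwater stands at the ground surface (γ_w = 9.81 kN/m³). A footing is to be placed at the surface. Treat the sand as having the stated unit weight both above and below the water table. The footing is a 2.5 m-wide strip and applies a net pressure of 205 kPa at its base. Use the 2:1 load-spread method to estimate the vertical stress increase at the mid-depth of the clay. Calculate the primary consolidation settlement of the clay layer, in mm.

Mid-depth of clay below the ground surface: z = 3.9 + 7.6/2 = 7.7 m.
Total vertical stress at mid-clay: σ_v = 18.5×3.9 + 18.1×3.8 = 140.93 kPa.
Pore pressure: u = 9.81×(7.7 − 0) = 75.537 kPa.
Initial effective stress: σ'_0 = σ_v − u = 140.93 − 75.537 = 65.393 kPa.
Stress increase at mid-clay by the 2:1 spreading method:
Δσ = qB/(B+z) = 205×2.5/(2.5+7.7) = 50.245 kPa
Final effective stress: σ'_f = 65.393 + 50.245 = 115.64 kPa.
σ'_f = 115.64 ≤ σ'_p = 149 kPa, so the clay remains overconsolidated and only the recompression index applies:
S_c = C_r·H/(1+e₀)·log₁₀(σ'_f/σ'_0) = 0.042×7.6/1.86×log₁₀(115.64/65.393)
    = 0.17161 × 0.24758 = 0.04249 m

S_c ≈ 42.5 mm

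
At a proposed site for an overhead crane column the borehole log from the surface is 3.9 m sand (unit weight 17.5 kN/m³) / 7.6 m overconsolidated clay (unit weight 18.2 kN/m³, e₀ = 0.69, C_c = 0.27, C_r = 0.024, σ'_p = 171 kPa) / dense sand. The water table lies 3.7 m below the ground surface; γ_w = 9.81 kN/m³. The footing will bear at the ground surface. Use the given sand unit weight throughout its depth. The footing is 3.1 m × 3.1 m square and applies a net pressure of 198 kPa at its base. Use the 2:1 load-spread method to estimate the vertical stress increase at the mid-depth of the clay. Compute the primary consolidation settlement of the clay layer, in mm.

S_c ≈ 7.2 mm

Mid-depth of clay below the ground surface: z = 3.9 + 7.6/2 = 7.7 m.
Total vertical stress at mid-clay: σ_v = 17.5×3.9 + 18.2×3.8 = 137.41 kPa.
Pore pressure: u = 9.81×(7.7 − 3.7) = 39.24 kPa.
Initial effective stress: σ'_0 = σ_v − u = 137.41 − 39.24 = 98.17 kPa.
Stress increase at mid-clay by the 2:1 spreading method:
Δσ = qBL/((B+z)(L+z)) = 198×3.1×3.1/((3.1+7.7)(3.1+7.7)) = 16.313 kPa
Final effective stress: σ'_f = 98.17 + 16.313 = 114.48 kPa.
σ'_f = 114.48 ≤ σ'_p = 171 kPa, so the clay remains overconsolidated and only the recompression index applies:
S_c = C_r·H/(1+e₀)·log₁₀(σ'_f/σ'_0) = 0.024×7.6/1.69×log₁₀(114.48/98.17)
    = 0.10793 × 0.066751 = 0.007204 m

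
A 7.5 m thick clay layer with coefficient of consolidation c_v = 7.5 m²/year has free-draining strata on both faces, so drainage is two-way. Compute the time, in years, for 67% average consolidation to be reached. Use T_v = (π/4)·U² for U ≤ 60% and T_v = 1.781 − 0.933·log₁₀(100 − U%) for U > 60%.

t ≈ 0.683 years

Drainage path length: H_d = H/2 = 3.75 m (double drainage).
U > 60%: T_v = 1.781 − 0.933·log₁₀(100 − 67) = 0.36423.
t = T_v·H_d²/c_v = 0.36423×3.75²/7.5 = 0.6829 years.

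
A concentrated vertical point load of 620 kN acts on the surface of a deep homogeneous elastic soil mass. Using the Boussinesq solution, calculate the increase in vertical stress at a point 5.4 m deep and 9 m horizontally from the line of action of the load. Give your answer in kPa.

Δσ_z ≈ 0.366 kPa

Boussinesq vertical stress below a point load on an elastic half-space:
Δσ_z = 3P/(2πz²) · [1 + (r/z)²]^(−5/2)
r/z = 9/5.4 = 1.6667; [1+(r/z)²]^(−5/2) = 0.03605.
Δσ_z = 3×620/(2π×5.4²) × 0.03605 = 10.152 × 0.03605 = 0.366 kPa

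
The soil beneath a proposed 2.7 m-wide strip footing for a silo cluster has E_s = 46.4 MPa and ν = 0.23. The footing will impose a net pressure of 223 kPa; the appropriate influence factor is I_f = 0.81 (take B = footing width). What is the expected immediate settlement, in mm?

S_e ≈ 9.95 mm

Immediate (elastic) settlement: S_e = q·B·(1−ν²)/E_s · I_f.
E_s = 46.4 MPa = 46400 kPa.
S_e = 223 × 2.7 × (1 − 0.23²) / 46400 × 0.81
    = 223 × 2.7 × 0.9471 / 46400 × 0.81
    = 0.009955 m = 9.955 mm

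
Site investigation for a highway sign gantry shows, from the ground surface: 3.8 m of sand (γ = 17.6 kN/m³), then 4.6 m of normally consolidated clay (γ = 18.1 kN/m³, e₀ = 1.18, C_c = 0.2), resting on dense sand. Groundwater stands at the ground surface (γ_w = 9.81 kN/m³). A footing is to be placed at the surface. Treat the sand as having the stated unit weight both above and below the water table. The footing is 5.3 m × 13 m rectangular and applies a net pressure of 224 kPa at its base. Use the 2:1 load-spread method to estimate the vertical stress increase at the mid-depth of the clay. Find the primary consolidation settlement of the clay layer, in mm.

S_c ≈ 165 mm

Mid-depth of clay below the ground surface: z = 3.8 + 4.6/2 = 6.1 m.
Total vertical stress at mid-clay: σ_v = 17.6×3.8 + 18.1×2.3 = 108.51 kPa.
Pore pressure: u = 9.81×(6.1 − 0) = 59.841 kPa.
Initial effective stress: σ'_0 = σ_v − u = 108.51 − 59.841 = 48.669 kPa.
Stress increase at mid-clay by the 2:1 spreading method:
Δσ = qBL/((B+z)(L+z)) = 224×5.3×13/((5.3+6.1)(13+6.1)) = 70.881 kPa
Final effective stress: σ'_f = σ'_0 + Δσ = 48.669 + 70.881 = 119.55 kPa.
Normally consolidated clay, so the full stress increment lies on the virgin compression line:
S_c = C_c·H/(1+e₀)·log₁₀(σ'_f/σ'_0) = 0.2×4.6/(1+1.18)×log₁₀(119.55/48.669)
    = 0.42202 × 0.3903 = 0.1647 m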